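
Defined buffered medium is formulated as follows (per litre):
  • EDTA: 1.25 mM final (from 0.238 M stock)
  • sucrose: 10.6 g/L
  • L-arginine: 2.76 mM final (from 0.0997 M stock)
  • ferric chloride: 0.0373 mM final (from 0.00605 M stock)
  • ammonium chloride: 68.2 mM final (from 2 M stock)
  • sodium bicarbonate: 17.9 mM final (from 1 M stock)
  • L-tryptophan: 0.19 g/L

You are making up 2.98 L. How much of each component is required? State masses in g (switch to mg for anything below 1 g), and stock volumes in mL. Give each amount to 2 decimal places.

Working volume: 2.98 L.
EDTA: V = C2·V2/C1 = 1.25 mM × 2980 mL ÷ 238 mM = 15.65 mL
sucrose: 10.6 g/L × 2.98 L = 31.59 g
L-arginine: dilute stock: 2.76 mM × 2980 mL ÷ 99.7 mM = 82.50 mL
ferric chloride: C1V1 = C2V2 → 0.0373 mM × 2980 mL ÷ 6.05 mM = 18.37 mL
ammonium chloride: dilute stock: 68.2 mM × 2980 mL ÷ 2000 mM = 101.62 mL
sodium bicarbonate: V = C2·V2/C1 = 17.9 mM × 2980 mL ÷ 1000 mM = 53.34 mL
L-tryptophan: 0.19 g/L × 2.98 L = 0.5662 g = 566.20 mg

EDTA 15.65 mL; sucrose 31.59 g; L-arginine 82.50 mL; ferric chloride 18.37 mL; ammonium chloride 101.62 mL; sodium bicarbonate 53.34 mL; L-tryptophan 566.20 mg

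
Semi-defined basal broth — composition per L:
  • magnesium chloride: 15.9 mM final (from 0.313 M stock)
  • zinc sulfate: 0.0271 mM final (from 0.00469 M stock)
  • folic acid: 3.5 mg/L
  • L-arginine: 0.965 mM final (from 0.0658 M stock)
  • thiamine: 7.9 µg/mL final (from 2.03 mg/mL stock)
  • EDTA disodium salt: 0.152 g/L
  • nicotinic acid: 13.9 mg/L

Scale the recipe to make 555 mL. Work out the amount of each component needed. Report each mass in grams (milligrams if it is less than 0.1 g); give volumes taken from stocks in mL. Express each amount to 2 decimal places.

Working volume: 555 mL = 0.555 L.
magnesium chloride: V = C2·V2/C1 = 15.9 mM × 555 mL ÷ 313 mM = 28.19 mL
zinc sulfate: C1V1 = C2V2 → 0.0271 mM × 555 mL ÷ 4.69 mM = 3.21 mL
folic acid: 3.5 mg/L × 0.555 L = 1.94 mg
L-arginine: dilute stock: 0.965 mM × 555 mL ÷ 65.8 mM = 8.14 mL
thiamine: dilute stock: 7.9 µg/mL × 555 mL ÷ 2030 µg/mL = 2.16 mL
EDTA disodium salt: 0.152 g/L × 0.555 L = 0.08436 g = 84.36 mg
nicotinic acid: 13.9 mg/L × 0.555 L = 7.71 mg

magnesium chloride 28.19 mL; zinc sulfate 3.21 mL; folic acid 1.94 mg; L-arginine 8.14 mL; thiamine 2.16 mL; EDTA disodium salt 84.36 mg; nicotinic acid 7.71 mg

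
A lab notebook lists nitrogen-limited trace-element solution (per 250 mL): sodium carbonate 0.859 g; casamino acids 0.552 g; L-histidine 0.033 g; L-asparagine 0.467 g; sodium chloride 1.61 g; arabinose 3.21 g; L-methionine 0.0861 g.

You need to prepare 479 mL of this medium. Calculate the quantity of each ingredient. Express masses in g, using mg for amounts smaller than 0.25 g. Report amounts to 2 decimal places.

sodium carbonate 1.65 g; casamino acids 1.06 g; L-histidine 63.23 mg; L-asparagine 0.89 g; sodium chloride 3.08 g; arabinose 6.15 g; L-methionine 164.97 mg

Ratio of target to recipe volume: 479 / 250 = 1.916.
sodium carbonate: 0.859 g × (479 mL / 250 mL) = 1.65 g
casamino acids: 0.552 g × (479 mL / 250 mL) = 1.06 g
L-histidine: 0.033 g × (479 mL / 250 mL) = 0.063228 g = 63.23 mg
L-asparagine: 0.467 g × (479 mL / 250 mL) = 0.89 g
sodium chloride: 1.61 g × (479 mL / 250 mL) = 3.08 g
arabinose: 3.21 g × (479 mL / 250 mL) = 6.15 g
L-methionine: 0.0861 g × (479 mL / 250 mL) = 0.164968 g = 164.97 mg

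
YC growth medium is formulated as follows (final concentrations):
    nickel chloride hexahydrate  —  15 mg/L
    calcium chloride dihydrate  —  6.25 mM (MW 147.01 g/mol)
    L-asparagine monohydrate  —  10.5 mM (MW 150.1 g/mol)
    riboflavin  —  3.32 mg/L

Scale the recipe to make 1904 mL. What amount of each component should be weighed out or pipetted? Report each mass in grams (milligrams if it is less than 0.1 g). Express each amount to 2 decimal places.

Scale factor relative to 1 L: 1.904.
nickel chloride hexahydrate: 15 mg/L × 1.904 L = 28.56 mg
calcium chloride dihydrate: 6.25 mmol/L × 147.01 g/mol × 1.904 L ÷ 1000 = 1.75 g
L-asparagine monohydrate: 10.5 mmol/L × 150.1 g/mol × 1.904 L ÷ 1000 = 3.00 g
riboflavin: 3.32 mg/L × 1.904 L = 6.32 mg

nickel chloride hexahydrate 28.56 mg; calcium chloride dihydrate 1.75 g; L-asparagine monohydrate 3.00 g; riboflavin 6.32 mg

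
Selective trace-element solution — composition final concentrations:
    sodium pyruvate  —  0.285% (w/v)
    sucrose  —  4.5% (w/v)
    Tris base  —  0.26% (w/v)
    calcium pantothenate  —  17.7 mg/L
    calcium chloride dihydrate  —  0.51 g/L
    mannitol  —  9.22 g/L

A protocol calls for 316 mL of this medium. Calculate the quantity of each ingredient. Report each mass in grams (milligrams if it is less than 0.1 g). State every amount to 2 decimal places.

sodium pyruvate 0.90 g; sucrose 14.22 g; Tris base 0.82 g; calcium pantothenate 5.59 mg; calcium chloride dihydrate 0.16 g; mannitol 2.91 g

Target volume = 316 mL = 0.316 L.
sodium pyruvate: 0.285% w/v = 2.85 g/L → 2.85 × 0.316 L = 0.90 g
sucrose: 4.5 g per 100 mL × 316 mL ÷ 100 = 14.22 g
Tris base: 0.26 g per 100 mL × 316 mL ÷ 100 = 0.82 g
calcium pantothenate: 17.7 mg/L × 0.316 L = 5.59 mg
calcium chloride dihydrate: 0.51 g/L × 0.316 L = 0.16 g
mannitol: 9.22 g/L × 0.316 L = 2.91 g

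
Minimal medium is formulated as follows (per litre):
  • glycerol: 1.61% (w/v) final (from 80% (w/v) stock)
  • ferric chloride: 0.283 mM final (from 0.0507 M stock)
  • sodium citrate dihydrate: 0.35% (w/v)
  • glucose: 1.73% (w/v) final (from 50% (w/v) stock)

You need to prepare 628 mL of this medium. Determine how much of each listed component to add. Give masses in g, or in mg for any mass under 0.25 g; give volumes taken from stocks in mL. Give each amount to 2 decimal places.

Scale factor relative to 1 L: 0.628.
glycerol: V = C2·V2/C1 = 1.61% ÷ 80% × 628 mL = 12.64 mL
ferric chloride: dilute stock: 0.283 mM × 628 mL ÷ 50.7 mM = 3.51 mL
sodium citrate dihydrate: 0.35% w/v = 3.5 g/L → 3.5 × 0.628 L = 2.20 g
glucose: dilute stock: 1.73% ÷ 50% × 628 mL = 21.73 mL

glycerol 12.64 mL; ferric chloride 3.51 mL; sodium citrate dihydrate 2.20 g; glucose 21.73 mL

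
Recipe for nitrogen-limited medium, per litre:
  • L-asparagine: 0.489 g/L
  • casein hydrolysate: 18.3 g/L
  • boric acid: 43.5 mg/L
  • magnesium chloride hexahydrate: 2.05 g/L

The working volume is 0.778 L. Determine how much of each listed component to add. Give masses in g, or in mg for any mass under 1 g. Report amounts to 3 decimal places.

Scale factor relative to 1 L: 0.778.
L-asparagine: 0.489 g/L × 0.778 L = 0.380442 g = 380.442 mg
casein hydrolysate: 18.3 g/L × 0.778 L = 14.237 g
boric acid: 43.5 mg/L × 0.778 L = 33.843 mg
magnesium chloride hexahydrate: 2.05 g/L × 0.778 L = 1.595 g

L-asparagine 380.442 mg; casein hydrolysate 14.237 g; boric acid 33.843 mg; magnesium chloride hexahydrate 1.595 g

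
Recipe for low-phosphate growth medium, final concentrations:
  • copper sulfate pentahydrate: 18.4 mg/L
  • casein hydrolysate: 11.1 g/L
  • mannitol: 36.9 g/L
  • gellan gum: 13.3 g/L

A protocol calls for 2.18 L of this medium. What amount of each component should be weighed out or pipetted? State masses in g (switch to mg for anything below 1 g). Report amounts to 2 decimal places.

Scale factor relative to 1 L: 2.18.
copper sulfate pentahydrate: 18.4 mg/L × 2.18 L = 40.11 mg
casein hydrolysate: 11.1 g/L × 2.18 L = 24.20 g
mannitol: 36.9 g/L × 2.18 L = 80.44 g
gellan gum: 13.3 g/L × 2.18 L = 28.99 g

copper sulfate pentahydrate 40.11 mg; casein hydrolysate 24.20 g; mannitol 80.44 g; gellan gum 28.99 g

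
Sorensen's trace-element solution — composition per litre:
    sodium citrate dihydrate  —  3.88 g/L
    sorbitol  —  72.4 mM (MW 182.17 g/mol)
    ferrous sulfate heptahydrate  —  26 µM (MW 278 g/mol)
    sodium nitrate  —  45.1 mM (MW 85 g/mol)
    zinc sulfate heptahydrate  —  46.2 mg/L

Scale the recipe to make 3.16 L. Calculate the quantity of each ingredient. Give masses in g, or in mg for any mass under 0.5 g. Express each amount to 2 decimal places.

sodium citrate dihydrate 12.26 g; sorbitol 41.68 g; ferrous sulfate heptahydrate 22.84 mg; sodium nitrate 12.11 g; zinc sulfate heptahydrate 145.99 mg

Working volume: 3.16 L.
sodium citrate dihydrate: 3.88 g/L × 3.16 L = 12.26 g
sorbitol: 72.4 mmol/L × 182.17 g/mol × 3.16 L ÷ 1000 = 41.68 g
ferrous sulfate heptahydrate: 26 µmol/L × 278 g/mol × 3.16 L ÷ 1000 = 22.84 mg
sodium nitrate: 45.1 mmol/L × 85 g/mol × 3.16 L ÷ 1000 = 12.11 g
zinc sulfate heptahydrate: 46.2 mg/L × 3.16 L = 145.99 mg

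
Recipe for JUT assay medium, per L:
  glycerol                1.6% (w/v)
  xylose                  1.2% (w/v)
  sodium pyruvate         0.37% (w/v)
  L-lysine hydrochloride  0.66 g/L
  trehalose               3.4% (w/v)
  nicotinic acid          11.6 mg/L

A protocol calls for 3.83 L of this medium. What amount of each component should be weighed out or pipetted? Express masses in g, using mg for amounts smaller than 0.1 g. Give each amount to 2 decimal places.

Scale factor relative to 1 L: 3.83.
glycerol: 1.6 g per 100 mL × 3830 mL ÷ 100 = 61.28 g
xylose: 1.2 g per 100 mL × 3830 mL ÷ 100 = 45.96 g
sodium pyruvate: 0.37% w/v = 3.7 g/L → 3.7 × 3.83 L = 14.17 g
L-lysine hydrochloride: 0.66 g/L × 3.83 L = 2.53 g
trehalose: 3.4% w/v = 34 g/L → 34 × 3.83 L = 130.22 g
nicotinic acid: 11.6 mg/L × 3.83 L = 44.43 mg

glycerol 61.28 g; xylose 45.96 g; sodium pyruvate 14.17 g; L-lysine hydrochloride 2.53 g; trehalose 130.22 g; nicotinic acid 44.43 mg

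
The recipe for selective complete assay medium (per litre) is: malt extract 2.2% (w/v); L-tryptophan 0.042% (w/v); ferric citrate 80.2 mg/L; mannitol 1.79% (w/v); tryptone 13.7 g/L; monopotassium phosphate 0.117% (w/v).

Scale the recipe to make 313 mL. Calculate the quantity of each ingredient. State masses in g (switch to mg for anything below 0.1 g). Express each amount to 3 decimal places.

Scale factor relative to 1 L: 0.313.
malt extract: 2.2% w/v = 22 g/L → 22 × 0.313 L = 6.886 g
L-tryptophan: 0.042% w/v = 0.42 g/L → 0.42 × 0.313 L = 0.131 g
ferric citrate: 80.2 mg/L × 0.313 L = 25.103 mg
mannitol: 1.79 g per 100 mL × 313 mL ÷ 100 = 5.603 g
tryptone: 13.7 g/L × 0.313 L = 4.288 g
monopotassium phosphate: 0.117% w/v = 1.17 g/L → 1.17 × 0.313 L = 0.366 g

malt extract 6.886 g; L-tryptophan 0.131 g; ferric citrate 25.103 mg; mannitol 5.603 g; tryptone 4.288 g; monopotassium phosphate 0.366 g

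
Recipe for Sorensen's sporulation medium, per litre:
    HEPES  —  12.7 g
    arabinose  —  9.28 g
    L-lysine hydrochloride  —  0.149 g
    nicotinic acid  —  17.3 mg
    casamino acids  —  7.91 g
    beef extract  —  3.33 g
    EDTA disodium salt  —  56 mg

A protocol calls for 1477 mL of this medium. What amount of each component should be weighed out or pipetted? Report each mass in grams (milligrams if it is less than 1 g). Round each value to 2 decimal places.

HEPES 18.76 g; arabinose 13.71 g; L-lysine hydrochloride 220.07 mg; nicotinic acid 25.55 mg; casamino acids 11.68 g; beef extract 4.92 g; EDTA disodium salt 82.71 mg

Ratio of target to recipe volume: 1477 / 1000 = 1.477.
HEPES: 12.7 g × (1477 mL / 1000 mL) = 18.76 g
arabinose: 9.28 g × (1477 mL / 1000 mL) = 13.71 g
L-lysine hydrochloride: 0.149 g × (1477 mL / 1000 mL) = 0.220073 g = 220.07 mg
nicotinic acid: 17.3 mg × (1477 mL / 1000 mL) = 25.55 mg
casamino acids: 7.91 g × (1477 mL / 1000 mL) = 11.68 g
beef extract: 3.33 g × (1477 mL / 1000 mL) = 4.92 g
EDTA disodium salt: 56 mg × (1477 mL / 1000 mL) = 82.71 mg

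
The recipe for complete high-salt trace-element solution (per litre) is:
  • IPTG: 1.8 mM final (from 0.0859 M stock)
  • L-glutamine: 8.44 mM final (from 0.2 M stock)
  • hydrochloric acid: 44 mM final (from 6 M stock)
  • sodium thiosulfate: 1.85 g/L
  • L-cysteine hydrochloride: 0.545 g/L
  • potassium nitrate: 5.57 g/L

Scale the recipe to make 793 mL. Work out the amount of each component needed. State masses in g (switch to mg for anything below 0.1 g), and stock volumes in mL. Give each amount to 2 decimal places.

IPTG 16.62 mL; L-glutamine 33.46 mL; hydrochloric acid 5.82 mL; sodium thiosulfate 1.47 g; L-cysteine hydrochloride 0.43 g; potassium nitrate 4.42 g

Working volume: 793 mL = 0.793 L.
IPTG: C1V1 = C2V2 → 1.8 mM × 793 mL ÷ 85.9 mM = 16.62 mL
L-glutamine: dilute stock: 8.44 mM × 793 mL ÷ 200 mM = 33.46 mL
hydrochloric acid: C1V1 = C2V2 → 44 mM × 793 mL ÷ 6000 mM = 5.82 mL
sodium thiosulfate: 1.85 g/L × 0.793 L = 1.47 g
L-cysteine hydrochloride: 0.545 g/L × 0.793 L = 0.43 g
potassium nitrate: 5.57 g/L × 0.793 L = 4.42 g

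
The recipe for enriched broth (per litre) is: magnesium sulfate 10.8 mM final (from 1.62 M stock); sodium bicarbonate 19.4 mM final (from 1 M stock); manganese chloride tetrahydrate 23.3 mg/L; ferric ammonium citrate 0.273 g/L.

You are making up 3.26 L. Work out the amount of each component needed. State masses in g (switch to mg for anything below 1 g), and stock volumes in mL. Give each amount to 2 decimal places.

Working volume: 3.26 L.
magnesium sulfate: C1V1 = C2V2 → 10.8 mM × 3260 mL ÷ 1620 mM = 21.73 mL
sodium bicarbonate: C1V1 = C2V2 → 19.4 mM × 3260 mL ÷ 1000 mM = 63.24 mL
manganese chloride tetrahydrate: 23.3 mg/L × 3.26 L = 75.96 mg
ferric ammonium citrate: 0.273 g/L × 3.26 L = 0.88998 g = 889.98 mg

magnesium sulfate 21.73 mL; sodium bicarbonate 63.24 mL; manganese chloride tetrahydrate 75.96 mg; ferric ammonium citrate 889.98 mg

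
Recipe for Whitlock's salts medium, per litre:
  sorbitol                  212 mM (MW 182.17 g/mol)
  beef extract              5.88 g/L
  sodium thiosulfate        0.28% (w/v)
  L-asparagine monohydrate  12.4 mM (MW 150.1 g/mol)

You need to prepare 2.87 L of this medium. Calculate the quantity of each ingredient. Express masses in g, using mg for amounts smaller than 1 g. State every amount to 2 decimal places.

sorbitol 110.84 g; beef extract 16.88 g; sodium thiosulfate 8.04 g; L-asparagine monohydrate 5.34 g

Scale factor relative to 1 L: 2.87.
sorbitol: 212 mmol/L × 182.17 g/mol × 2.87 L ÷ 1000 = 110.84 g
beef extract: 5.88 g/L × 2.87 L = 16.88 g
sodium thiosulfate: 0.28 g per 100 mL × 2870 mL ÷ 100 = 8.04 g
L-asparagine monohydrate: 12.4 mmol/L × 150.1 g/mol × 2.87 L ÷ 1000 = 5.34 g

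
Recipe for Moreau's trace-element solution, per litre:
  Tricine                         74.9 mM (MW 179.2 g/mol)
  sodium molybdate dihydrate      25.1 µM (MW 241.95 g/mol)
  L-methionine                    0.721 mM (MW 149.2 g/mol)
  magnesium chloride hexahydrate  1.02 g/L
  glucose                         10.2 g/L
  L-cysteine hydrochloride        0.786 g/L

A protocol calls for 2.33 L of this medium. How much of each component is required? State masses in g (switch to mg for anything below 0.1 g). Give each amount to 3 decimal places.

Working volume: 2.33 L.
Tricine: 74.9 mmol/L × 179.2 g/mol × 2.33 L ÷ 1000 = 31.273 g
sodium molybdate dihydrate: 25.1 µmol/L × 241.95 g/mol × 2.33 L ÷ 1000 = 14.150 mg
L-methionine: 0.721 mmol/L × 149.2 g/mol × 2.33 L ÷ 1000 = 0.251 g
magnesium chloride hexahydrate: 1.02 g/L × 2.33 L = 2.377 g
glucose: 10.2 g/L × 2.33 L = 23.766 g
L-cysteine hydrochloride: 0.786 g/L × 2.33 L = 1.831 g

Tricine 31.273 g; sodium molybdate dihydrate 14.150 mg; L-methionine 0.251 g; magnesium chloride hexahydrate 2.377 g; glucose 23.766 g; L-cysteine hydrochloride 1.831 g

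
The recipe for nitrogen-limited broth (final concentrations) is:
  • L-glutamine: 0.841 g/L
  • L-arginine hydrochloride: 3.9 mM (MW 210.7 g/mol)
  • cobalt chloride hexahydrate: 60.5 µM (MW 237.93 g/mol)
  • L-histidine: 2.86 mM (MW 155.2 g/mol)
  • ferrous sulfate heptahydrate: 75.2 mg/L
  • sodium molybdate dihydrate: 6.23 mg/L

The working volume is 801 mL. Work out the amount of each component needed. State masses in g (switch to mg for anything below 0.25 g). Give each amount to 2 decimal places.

Scale factor relative to 1 L: 0.801.
L-glutamine: 0.841 g/L × 0.801 L = 0.67 g
L-arginine hydrochloride: 3.9 mmol/L × 210.7 g/mol × 0.801 L ÷ 1000 = 0.66 g
cobalt chloride hexahydrate: 60.5 µmol/L × 237.93 g/mol × 0.801 L ÷ 1000 = 11.53 mg
L-histidine: 2.86 mmol/L × 155.2 g/mol × 0.801 L ÷ 1000 = 0.36 g
ferrous sulfate heptahydrate: 75.2 mg/L × 0.801 L = 60.24 mg
sodium molybdate dihydrate: 6.23 mg/L × 0.801 L = 4.99 mg

L-glutamine 0.67 g; L-arginine hydrochloride 0.66 g; cobalt chloride hexahydrate 11.53 mg; L-histidine 0.36 g; ferrous sulfate heptahydrate 60.24 mg; sodium molybdate dihydrate 4.99 mg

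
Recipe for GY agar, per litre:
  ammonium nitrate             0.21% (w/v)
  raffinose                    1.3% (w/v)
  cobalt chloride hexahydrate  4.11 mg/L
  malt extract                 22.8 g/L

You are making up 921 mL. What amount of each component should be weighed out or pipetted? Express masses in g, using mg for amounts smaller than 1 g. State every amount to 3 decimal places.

Target volume = 921 mL = 0.921 L.
ammonium nitrate: 0.21 g per 100 mL × 921 mL ÷ 100 = 1.934 g
raffinose: 1.3 g per 100 mL × 921 mL ÷ 100 = 11.973 g
cobalt chloride hexahydrate: 4.11 mg/L × 0.921 L = 3.785 mg
malt extract: 22.8 g/L × 0.921 L = 20.999 g

ammonium nitrate 1.934 g; raffinose 11.973 g; cobalt chloride hexahydrate 3.785 mg; malt extract 20.999 g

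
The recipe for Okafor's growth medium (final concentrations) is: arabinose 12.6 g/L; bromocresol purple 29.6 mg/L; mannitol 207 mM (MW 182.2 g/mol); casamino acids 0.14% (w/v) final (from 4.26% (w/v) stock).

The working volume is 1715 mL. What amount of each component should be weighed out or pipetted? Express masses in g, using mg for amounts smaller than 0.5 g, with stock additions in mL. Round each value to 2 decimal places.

arabinose 21.61 g; bromocresol purple 50.76 mg; mannitol 64.68 g; casamino acids 56.36 mL

Scale factor relative to 1 L: 1.715.
arabinose: 12.6 g/L × 1.715 L = 21.61 g
bromocresol purple: 29.6 mg/L × 1.715 L = 50.76 mg
mannitol: 207 mmol/L × 182.2 g/mol × 1.715 L ÷ 1000 = 64.68 g
casamino acids: C1V1 = C2V2 → 0.14% ÷ 4.26% × 1715 mL = 56.36 mL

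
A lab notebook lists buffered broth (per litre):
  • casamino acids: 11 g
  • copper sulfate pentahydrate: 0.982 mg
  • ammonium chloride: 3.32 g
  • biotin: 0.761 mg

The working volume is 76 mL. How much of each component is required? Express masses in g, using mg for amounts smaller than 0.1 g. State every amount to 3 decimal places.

Ratio of target to recipe volume: 76 / 1000 = 0.076.
casamino acids: 11 g × (76 mL / 1000 mL) = 0.836 g
copper sulfate pentahydrate: 0.982 mg × (76 mL / 1000 mL) = 0.075 mg
ammonium chloride: 3.32 g × (76 mL / 1000 mL) = 0.252 g
biotin: 0.761 mg × (76 mL / 1000 mL) = 0.058 mg

casamino acids 0.836 g; copper sulfate pentahydrate 0.075 mg; ammonium chloride 0.252 g; biotin 0.058 mg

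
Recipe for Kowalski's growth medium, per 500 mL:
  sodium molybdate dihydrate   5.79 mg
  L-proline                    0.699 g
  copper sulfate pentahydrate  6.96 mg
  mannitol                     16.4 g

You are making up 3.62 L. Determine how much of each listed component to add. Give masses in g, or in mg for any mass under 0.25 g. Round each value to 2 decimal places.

sodium molybdate dihydrate 41.92 mg; L-proline 5.06 g; copper sulfate pentahydrate 50.39 mg; mannitol 118.74 g

Ratio of target to recipe volume: 3620 / 500 = 7.24.
sodium molybdate dihydrate: 5.79 mg × (3620 mL / 500 mL) = 41.92 mg
L-proline: 0.699 g × (3620 mL / 500 mL) = 5.06 g
copper sulfate pentahydrate: 6.96 mg × (3620 mL / 500 mL) = 50.39 mg
mannitol: 16.4 g × (3620 mL / 500 mL) = 118.74 g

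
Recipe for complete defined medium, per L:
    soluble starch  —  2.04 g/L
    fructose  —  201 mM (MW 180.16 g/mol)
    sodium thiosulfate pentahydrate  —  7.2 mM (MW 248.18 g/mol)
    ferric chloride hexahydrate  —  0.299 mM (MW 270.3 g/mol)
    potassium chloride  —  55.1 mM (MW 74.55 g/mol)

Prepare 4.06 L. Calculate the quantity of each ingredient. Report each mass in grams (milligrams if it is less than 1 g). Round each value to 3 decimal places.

soluble starch 8.282 g; fructose 147.021 g; sodium thiosulfate pentahydrate 7.255 g; ferric chloride hexahydrate 328.128 mg; potassium chloride 16.677 g

Working volume: 4.06 L.
soluble starch: 2.04 g/L × 4.06 L = 8.282 g
fructose: 201 mmol/L × 180.16 g/mol × 4.06 L ÷ 1000 = 147.021 g
sodium thiosulfate pentahydrate: 7.2 mmol/L × 248.18 g/mol × 4.06 L ÷ 1000 = 7.255 g
ferric chloride hexahydrate: 0.299 mmol/L × 270.3 mg/mmol × 4.06 L = 328.128 mg
potassium chloride: 55.1 mmol/L × 74.55 g/mol × 4.06 L ÷ 1000 = 16.677 g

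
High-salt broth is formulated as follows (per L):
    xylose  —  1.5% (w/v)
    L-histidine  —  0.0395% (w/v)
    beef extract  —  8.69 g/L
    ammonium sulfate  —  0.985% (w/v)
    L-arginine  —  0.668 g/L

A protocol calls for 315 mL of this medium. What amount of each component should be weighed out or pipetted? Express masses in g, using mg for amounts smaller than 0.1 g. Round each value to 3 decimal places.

Scale factor relative to 1 L: 0.315.
xylose: 1.5 g per 100 mL × 315 mL ÷ 100 = 4.725 g
L-histidine: 0.0395% w/v = 0.395 g/L → 0.395 × 0.315 L = 0.124 g
beef extract: 8.69 g/L × 0.315 L = 2.737 g
ammonium sulfate: 0.985 g per 100 mL × 315 mL ÷ 100 = 3.103 g
L-arginine: 0.668 g/L × 0.315 L = 0.210 g

xylose 4.725 g; L-histidine 0.124 g; beef extract 2.737 g; ammonium sulfate 3.103 g; L-arginine 0.210 g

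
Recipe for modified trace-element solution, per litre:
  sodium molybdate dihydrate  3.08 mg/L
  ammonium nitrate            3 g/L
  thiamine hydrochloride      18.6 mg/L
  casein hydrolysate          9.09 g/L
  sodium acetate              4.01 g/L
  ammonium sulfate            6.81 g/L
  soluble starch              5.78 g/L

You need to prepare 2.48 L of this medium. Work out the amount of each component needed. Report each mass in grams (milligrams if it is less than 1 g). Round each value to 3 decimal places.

Scale factor relative to 1 L: 2.48.
sodium molybdate dihydrate: 3.08 mg/L × 2.48 L = 7.638 mg
ammonium nitrate: 3 g/L × 2.48 L = 7.440 g
thiamine hydrochloride: 18.6 mg/L × 2.48 L = 46.128 mg
casein hydrolysate: 9.09 g/L × 2.48 L = 22.543 g
sodium acetate: 4.01 g/L × 2.48 L = 9.945 g
ammonium sulfate: 6.81 g/L × 2.48 L = 16.889 g
soluble starch: 5.78 g/L × 2.48 L = 14.334 g

sodium molybdate dihydrate 7.638 mg; ammonium nitrate 7.440 g; thiamine hydrochloride 46.128 mg; casein hydrolysate 22.543 g; sodium acetate 9.945 g; ammonium sulfate 16.889 g; soluble starch 14.334 g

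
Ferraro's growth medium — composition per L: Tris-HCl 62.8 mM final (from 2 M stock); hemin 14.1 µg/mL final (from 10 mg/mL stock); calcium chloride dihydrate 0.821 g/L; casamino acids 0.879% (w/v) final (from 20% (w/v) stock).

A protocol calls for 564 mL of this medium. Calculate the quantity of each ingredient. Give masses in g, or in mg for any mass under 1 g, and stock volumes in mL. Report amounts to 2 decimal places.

Scale factor relative to 1 L: 0.564.
Tris-HCl: C1V1 = C2V2 → 62.8 mM × 564 mL ÷ 2000 mM = 17.71 mL
hemin: C1V1 = C2V2 → 14.1 µg/mL × 564 mL ÷ 10000 µg/mL = 0.80 mL
calcium chloride dihydrate: 0.821 g/L × 0.564 L = 0.463044 g = 463.04 mg
casamino acids: dilute stock: 0.879% ÷ 20% × 564 mL = 24.79 mL

Tris-HCl 17.71 mL; hemin 0.80 mL; calcium chloride dihydrate 463.04 mg; casamino acids 24.79 mL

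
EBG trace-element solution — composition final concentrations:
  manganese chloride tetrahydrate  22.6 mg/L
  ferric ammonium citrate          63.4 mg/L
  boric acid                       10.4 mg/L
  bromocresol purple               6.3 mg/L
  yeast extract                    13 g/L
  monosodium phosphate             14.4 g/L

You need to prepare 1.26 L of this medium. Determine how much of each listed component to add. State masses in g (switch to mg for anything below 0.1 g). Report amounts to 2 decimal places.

Scale factor relative to 1 L: 1.26.
manganese chloride tetrahydrate: 22.6 mg/L × 1.26 L = 28.48 mg
ferric ammonium citrate: 63.4 mg/L × 1.26 L = 79.88 mg
boric acid: 10.4 mg/L × 1.26 L = 13.10 mg
bromocresol purple: 6.3 mg/L × 1.26 L = 7.94 mg
yeast extract: 13 g/L × 1.26 L = 16.38 g
monosodium phosphate: 14.4 g/L × 1.26 L = 18.14 g

manganese chloride tetrahydrate 28.48 mg; ferric ammonium citrate 79.88 mg; boric acid 13.10 mg; bromocresol purple 7.94 mg; yeast extract 16.38 g; monosodium phosphate 18.14 g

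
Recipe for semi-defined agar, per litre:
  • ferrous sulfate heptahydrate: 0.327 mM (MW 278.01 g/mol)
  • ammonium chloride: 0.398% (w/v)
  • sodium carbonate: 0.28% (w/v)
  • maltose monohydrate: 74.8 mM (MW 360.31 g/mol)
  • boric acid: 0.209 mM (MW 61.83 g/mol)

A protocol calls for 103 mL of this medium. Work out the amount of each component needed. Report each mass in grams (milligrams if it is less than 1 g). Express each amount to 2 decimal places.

Scale factor relative to 1 L: 0.103.
ferrous sulfate heptahydrate: 0.327 mmol/L × 278.01 mg/mmol × 0.103 L = 9.36 mg
ammonium chloride: 0.398% w/v = 3.98 g/L → 3.98 × 0.103 L = 0.40994 g = 409.94 mg
sodium carbonate: 0.28% w/v = 2.8 g/L → 2.8 × 0.103 L = 0.2884 g = 288.40 mg
maltose monohydrate: 74.8 mmol/L × 360.31 g/mol × 0.103 L ÷ 1000 = 2.78 g
boric acid: 0.209 mmol/L × 61.83 mg/mmol × 0.103 L = 1.33 mg

ferrous sulfate heptahydrate 9.36 mg; ammonium chloride 409.94 mg; sodium carbonate 288.40 mg; maltose monohydrate 2.78 g; boric acid 1.33 mg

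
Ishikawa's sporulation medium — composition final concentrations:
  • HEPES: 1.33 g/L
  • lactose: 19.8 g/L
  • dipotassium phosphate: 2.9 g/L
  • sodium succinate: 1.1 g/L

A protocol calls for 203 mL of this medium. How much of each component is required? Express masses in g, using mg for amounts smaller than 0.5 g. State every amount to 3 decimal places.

HEPES 269.990 mg; lactose 4.019 g; dipotassium phosphate 0.589 g; sodium succinate 223.300 mg

Target volume = 203 mL = 0.203 L.
HEPES: 1.33 g/L × 0.203 L = 0.26999 g = 269.990 mg
lactose: 19.8 g/L × 0.203 L = 4.019 g
dipotassium phosphate: 2.9 g/L × 0.203 L = 0.589 g
sodium succinate: 1.1 g/L × 0.203 L = 0.2233 g = 223.300 mg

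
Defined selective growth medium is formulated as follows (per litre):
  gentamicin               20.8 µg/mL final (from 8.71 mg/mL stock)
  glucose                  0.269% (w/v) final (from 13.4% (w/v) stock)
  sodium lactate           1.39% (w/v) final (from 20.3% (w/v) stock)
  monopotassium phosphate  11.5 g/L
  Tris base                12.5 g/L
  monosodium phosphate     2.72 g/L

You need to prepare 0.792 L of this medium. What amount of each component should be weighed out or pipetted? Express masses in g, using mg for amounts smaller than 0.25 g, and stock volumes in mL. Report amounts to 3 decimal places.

Working volume: 0.792 L.
gentamicin: dilute stock: 20.8 µg/mL × 792 mL ÷ 8710 µg/mL = 1.891 mL
glucose: dilute stock: 0.269% ÷ 13.4% × 792 mL = 15.899 mL
sodium lactate: dilute stock: 1.39% ÷ 20.3% × 792 mL = 54.231 mL
monopotassium phosphate: 11.5 g/L × 0.792 L = 9.108 g
Tris base: 12.5 g/L × 0.792 L = 9.900 g
monosodium phosphate: 2.72 g/L × 0.792 L = 2.154 g

gentamicin 1.891 mL; glucose 15.899 mL; sodium lactate 54.231 mL; monopotassium phosphate 9.108 g; Tris base 9.900 g; monosodium phosphate 2.154 g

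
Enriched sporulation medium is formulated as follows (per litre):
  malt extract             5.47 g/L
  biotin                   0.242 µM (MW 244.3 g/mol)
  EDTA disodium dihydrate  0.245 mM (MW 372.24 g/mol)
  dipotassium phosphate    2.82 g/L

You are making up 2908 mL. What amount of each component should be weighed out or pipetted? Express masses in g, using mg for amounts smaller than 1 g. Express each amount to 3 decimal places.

Scale factor relative to 1 L: 2.908.
malt extract: 5.47 g/L × 2.908 L = 15.907 g
biotin: 0.242 µmol/L × 244.3 g/mol × 2.908 L ÷ 1000 = 0.172 mg
EDTA disodium dihydrate: 0.245 mmol/L × 372.24 mg/mmol × 2.908 L = 265.206 mg
dipotassium phosphate: 2.82 g/L × 2.908 L = 8.201 g

malt extract 15.907 g; biotin 0.172 mg; EDTA disodium dihydrate 265.206 mg; dipotassium phosphate 8.201 g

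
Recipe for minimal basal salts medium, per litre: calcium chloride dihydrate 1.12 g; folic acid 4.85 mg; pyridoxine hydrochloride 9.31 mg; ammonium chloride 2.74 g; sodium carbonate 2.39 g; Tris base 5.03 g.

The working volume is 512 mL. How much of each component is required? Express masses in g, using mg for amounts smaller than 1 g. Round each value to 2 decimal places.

Ratio of target to recipe volume: 512 / 1000 = 0.512.
calcium chloride dihydrate: 1.12 g × (512 mL / 1000 mL) = 0.57344 g = 573.44 mg
folic acid: 4.85 mg × (512 mL / 1000 mL) = 2.48 mg
pyridoxine hydrochloride: 9.31 mg × (512 mL / 1000 mL) = 4.77 mg
ammonium chloride: 2.74 g × (512 mL / 1000 mL) = 1.40 g
sodium carbonate: 2.39 g × (512 mL / 1000 mL) = 1.22 g
Tris base: 5.03 g × (512 mL / 1000 mL) = 2.58 g

calcium chloride dihydrate 573.44 mg; folic acid 2.48 mg; pyridoxine hydrochloride 4.77 mg; ammonium chloride 1.40 g; sodium carbonate 1.22 g; Tris base 2.58 g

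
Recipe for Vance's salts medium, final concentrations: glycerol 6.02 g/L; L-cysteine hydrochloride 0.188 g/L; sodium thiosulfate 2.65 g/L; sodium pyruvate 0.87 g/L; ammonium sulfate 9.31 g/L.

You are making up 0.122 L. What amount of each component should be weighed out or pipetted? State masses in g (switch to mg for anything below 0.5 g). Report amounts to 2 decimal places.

Working volume: 0.122 L.
glycerol: 6.02 g/L × 0.122 L = 0.73 g
L-cysteine hydrochloride: 0.188 g/L × 0.122 L = 0.022936 g = 22.94 mg
sodium thiosulfate: 2.65 g/L × 0.122 L = 0.3233 g = 323.30 mg
sodium pyruvate: 0.87 g/L × 0.122 L = 0.10614 g = 106.14 mg
ammonium sulfate: 9.31 g/L × 0.122 L = 1.14 g

glycerol 0.73 g; L-cysteine hydrochloride 22.94 mg; sodium thiosulfate 323.30 mg; sodium pyruvate 106.14 mg; ammonium sulfate 1.14 g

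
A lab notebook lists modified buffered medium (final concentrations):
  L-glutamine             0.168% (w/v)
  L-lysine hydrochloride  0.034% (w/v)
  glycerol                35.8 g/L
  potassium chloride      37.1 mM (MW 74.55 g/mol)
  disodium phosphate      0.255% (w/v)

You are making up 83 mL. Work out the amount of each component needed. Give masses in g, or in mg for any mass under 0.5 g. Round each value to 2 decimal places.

Target volume = 83 mL = 0.083 L.
L-glutamine: 0.168 g per 100 mL × 83 mL ÷ 100 = 0.13944 g = 139.44 mg
L-lysine hydrochloride: 0.034% w/v = 0.34 g/L → 0.34 × 0.083 L = 0.02822 g = 28.22 mg
glycerol: 35.8 g/L × 0.083 L = 2.97 g
potassium chloride: 37.1 mmol/L × 74.55 mg/mmol × 0.083 L = 229.56 mg
disodium phosphate: 0.255% w/v = 2.55 g/L → 2.55 × 0.083 L = 0.21165 g = 211.65 mg

L-glutamine 139.44 mg; L-lysine hydrochloride 28.22 mg; glycerol 2.97 g; potassium chloride 229.56 mg; disodium phosphate 211.65 mg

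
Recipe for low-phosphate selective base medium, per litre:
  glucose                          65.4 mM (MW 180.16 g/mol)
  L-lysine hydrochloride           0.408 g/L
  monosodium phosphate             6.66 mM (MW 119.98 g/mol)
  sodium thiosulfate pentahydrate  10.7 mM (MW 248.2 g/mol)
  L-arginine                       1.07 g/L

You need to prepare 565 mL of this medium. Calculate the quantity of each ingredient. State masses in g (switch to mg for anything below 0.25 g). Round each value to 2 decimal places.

glucose 6.66 g; L-lysine hydrochloride 230.52 mg; monosodium phosphate 0.45 g; sodium thiosulfate pentahydrate 1.50 g; L-arginine 0.60 g

Target volume = 565 mL = 0.565 L.
glucose: 65.4 mmol/L × 180.16 g/mol × 0.565 L ÷ 1000 = 6.66 g
L-lysine hydrochloride: 0.408 g/L × 0.565 L = 0.23052 g = 230.52 mg
monosodium phosphate: 6.66 mmol/L × 119.98 g/mol × 0.565 L ÷ 1000 = 0.45 g
sodium thiosulfate pentahydrate: 10.7 mmol/L × 248.2 g/mol × 0.565 L ÷ 1000 = 1.50 g
L-arginine: 1.07 g/L × 0.565 L = 0.60 g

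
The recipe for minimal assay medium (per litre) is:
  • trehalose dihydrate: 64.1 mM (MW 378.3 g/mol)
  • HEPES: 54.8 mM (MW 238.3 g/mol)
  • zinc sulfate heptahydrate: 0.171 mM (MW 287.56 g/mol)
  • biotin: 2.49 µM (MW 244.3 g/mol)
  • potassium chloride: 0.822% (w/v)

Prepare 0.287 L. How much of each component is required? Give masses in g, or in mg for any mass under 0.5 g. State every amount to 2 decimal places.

trehalose dihydrate 6.96 g; HEPES 3.75 g; zinc sulfate heptahydrate 14.11 mg; biotin 0.17 mg; potassium chloride 2.36 g

Scale factor relative to 1 L: 0.287.
trehalose dihydrate: 64.1 mmol/L × 378.3 g/mol × 0.287 L ÷ 1000 = 6.96 g
HEPES: 54.8 mmol/L × 238.3 g/mol × 0.287 L ÷ 1000 = 3.75 g
zinc sulfate heptahydrate: 0.171 mmol/L × 287.56 mg/mmol × 0.287 L = 14.11 mg
biotin: 2.49 µmol/L × 244.3 g/mol × 0.287 L ÷ 1000 = 0.17 mg
potassium chloride: 0.822 g per 100 mL × 287 mL ÷ 100 = 2.36 g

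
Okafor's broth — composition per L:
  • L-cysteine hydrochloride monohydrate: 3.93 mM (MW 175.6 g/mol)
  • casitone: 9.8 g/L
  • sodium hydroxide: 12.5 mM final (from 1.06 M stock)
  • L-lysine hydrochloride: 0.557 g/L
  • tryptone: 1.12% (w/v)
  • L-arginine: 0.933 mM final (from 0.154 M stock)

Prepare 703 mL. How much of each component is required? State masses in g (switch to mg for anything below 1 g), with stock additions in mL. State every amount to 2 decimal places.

Scale factor relative to 1 L: 0.703.
L-cysteine hydrochloride monohydrate: 3.93 mmol/L × 175.6 mg/mmol × 0.703 L = 485.15 mg
casitone: 9.8 g/L × 0.703 L = 6.89 g
sodium hydroxide: V = C2·V2/C1 = 12.5 mM × 703 mL ÷ 1060 mM = 8.29 mL
L-lysine hydrochloride: 0.557 g/L × 0.703 L = 0.391571 g = 391.57 mg
tryptone: 1.12 g per 100 mL × 703 mL ÷ 100 = 7.87 g
L-arginine: V = C2·V2/C1 = 0.933 mM × 703 mL ÷ 154 mM = 4.26 mL

L-cysteine hydrochloride monohydrate 485.15 mg; casitone 6.89 g; sodium hydroxide 8.29 mL; L-lysine hydrochloride 391.57 mg; tryptone 7.87 g; L-arginine 4.26 mL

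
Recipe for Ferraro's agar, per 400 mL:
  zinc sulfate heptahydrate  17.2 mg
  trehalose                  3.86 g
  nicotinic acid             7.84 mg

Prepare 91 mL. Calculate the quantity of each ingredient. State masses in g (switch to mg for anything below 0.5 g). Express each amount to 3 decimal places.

Scale factor = 91 mL / 400 mL = 0.2275.
zinc sulfate heptahydrate: 17.2 mg × (91 mL / 400 mL) = 3.913 mg
trehalose: 3.86 g × (91 mL / 400 mL) = 0.878 g
nicotinic acid: 7.84 mg × (91 mL / 400 mL) = 1.784 mg

zinc sulfate heptahydrate 3.913 mg; trehalose 0.878 g; nicotinic acid 1.784 mg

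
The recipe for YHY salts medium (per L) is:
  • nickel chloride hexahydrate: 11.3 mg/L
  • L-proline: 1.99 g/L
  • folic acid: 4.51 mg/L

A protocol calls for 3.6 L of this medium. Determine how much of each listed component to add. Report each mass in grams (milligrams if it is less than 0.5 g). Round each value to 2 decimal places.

Scale factor relative to 1 L: 3.6.
nickel chloride hexahydrate: 11.3 mg/L × 3.6 L = 40.68 mg
L-proline: 1.99 g/L × 3.6 L = 7.16 g
folic acid: 4.51 mg/L × 3.6 L = 16.24 mg

nickel chloride hexahydrate 40.68 mg; L-proline 7.16 g; folic acid 16.24 mg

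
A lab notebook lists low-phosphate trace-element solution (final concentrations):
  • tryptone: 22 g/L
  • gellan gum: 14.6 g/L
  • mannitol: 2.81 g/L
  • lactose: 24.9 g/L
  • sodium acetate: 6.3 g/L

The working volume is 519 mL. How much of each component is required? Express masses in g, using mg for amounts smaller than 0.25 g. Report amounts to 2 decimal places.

tryptone 11.42 g; gellan gum 7.58 g; mannitol 1.46 g; lactose 12.92 g; sodium acetate 3.27 g

Target volume = 519 mL = 0.519 L.
tryptone: 22 g/L × 0.519 L = 11.42 g
gellan gum: 14.6 g/L × 0.519 L = 7.58 g
mannitol: 2.81 g/L × 0.519 L = 1.46 g
lactose: 24.9 g/L × 0.519 L = 12.92 g
sodium acetate: 6.3 g/L × 0.519 L = 3.27 g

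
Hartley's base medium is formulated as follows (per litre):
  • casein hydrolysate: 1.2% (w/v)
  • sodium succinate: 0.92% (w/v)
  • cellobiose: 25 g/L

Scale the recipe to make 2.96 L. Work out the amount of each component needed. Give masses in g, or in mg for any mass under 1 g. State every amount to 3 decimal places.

Working volume: 2.96 L.
casein hydrolysate: 1.2 g per 100 mL × 2960 mL ÷ 100 = 35.520 g
sodium succinate: 0.92 g per 100 mL × 2960 mL ÷ 100 = 27.232 g
cellobiose: 25 g/L × 2.96 L = 74.000 g

casein hydrolysate 35.520 g; sodium succinate 27.232 g; cellobiose 74.000 g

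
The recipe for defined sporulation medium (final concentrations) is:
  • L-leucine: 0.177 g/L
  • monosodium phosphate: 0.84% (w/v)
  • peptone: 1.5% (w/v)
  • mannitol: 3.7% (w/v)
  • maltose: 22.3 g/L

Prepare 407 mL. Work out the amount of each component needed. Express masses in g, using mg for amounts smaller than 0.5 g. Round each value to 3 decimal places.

Target volume = 407 mL = 0.407 L.
L-leucine: 0.177 g/L × 0.407 L = 0.072039 g = 72.039 mg
monosodium phosphate: 0.84 g per 100 mL × 407 mL ÷ 100 = 3.419 g
peptone: 1.5 g per 100 mL × 407 mL ÷ 100 = 6.105 g
mannitol: 3.7% w/v = 37 g/L → 37 × 0.407 L = 15.059 g
maltose: 22.3 g/L × 0.407 L = 9.076 g

L-leucine 72.039 mg; monosodium phosphate 3.419 g; peptone 6.105 g; mannitol 15.059 g; maltose 9.076 g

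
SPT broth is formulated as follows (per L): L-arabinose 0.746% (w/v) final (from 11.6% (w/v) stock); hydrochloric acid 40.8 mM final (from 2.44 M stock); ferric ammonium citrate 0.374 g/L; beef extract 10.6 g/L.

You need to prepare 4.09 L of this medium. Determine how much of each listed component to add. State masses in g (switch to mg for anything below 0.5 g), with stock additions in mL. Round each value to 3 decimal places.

L-arabinose 263.029 mL; hydrochloric acid 68.390 mL; ferric ammonium citrate 1.530 g; beef extract 43.354 g

Scale factor relative to 1 L: 4.09.
L-arabinose: dilute stock: 0.746% ÷ 11.6% × 4090 mL = 263.029 mL
hydrochloric acid: dilute stock: 40.8 mM × 4090 mL ÷ 2440 mM = 68.390 mL
ferric ammonium citrate: 0.374 g/L × 4.09 L = 1.530 g
beef extract: 10.6 g/L × 4.09 L = 43.354 g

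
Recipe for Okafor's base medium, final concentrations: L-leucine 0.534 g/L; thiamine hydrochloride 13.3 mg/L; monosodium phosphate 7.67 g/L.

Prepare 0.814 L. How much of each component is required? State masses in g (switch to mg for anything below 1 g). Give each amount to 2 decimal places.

Scale factor relative to 1 L: 0.814.
L-leucine: 0.534 g/L × 0.814 L = 0.434676 g = 434.68 mg
thiamine hydrochloride: 13.3 mg/L × 0.814 L = 10.83 mg
monosodium phosphate: 7.67 g/L × 0.814 L = 6.24 g

L-leucine 434.68 mg; thiamine hydrochloride 10.83 mg; monosodium phosphate 6.24 g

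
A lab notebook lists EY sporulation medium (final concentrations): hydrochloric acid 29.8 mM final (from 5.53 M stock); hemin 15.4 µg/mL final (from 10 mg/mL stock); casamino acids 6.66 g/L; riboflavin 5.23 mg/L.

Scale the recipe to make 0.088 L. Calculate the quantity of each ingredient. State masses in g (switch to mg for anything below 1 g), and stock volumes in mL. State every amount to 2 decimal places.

hydrochloric acid 0.47 mL; hemin 0.14 mL; casamino acids 586.08 mg; riboflavin 0.46 mg

Working volume: 0.088 L.
hydrochloric acid: C1V1 = C2V2 → 29.8 mM × 88 mL ÷ 5530 mM = 0.47 mL
hemin: V = C2·V2/C1 = 15.4 µg/mL × 88 mL ÷ 10000 µg/mL = 0.14 mL
casamino acids: 6.66 g/L × 0.088 L = 0.58608 g = 586.08 mg
riboflavin: 5.23 mg/L × 0.088 L = 0.46 mg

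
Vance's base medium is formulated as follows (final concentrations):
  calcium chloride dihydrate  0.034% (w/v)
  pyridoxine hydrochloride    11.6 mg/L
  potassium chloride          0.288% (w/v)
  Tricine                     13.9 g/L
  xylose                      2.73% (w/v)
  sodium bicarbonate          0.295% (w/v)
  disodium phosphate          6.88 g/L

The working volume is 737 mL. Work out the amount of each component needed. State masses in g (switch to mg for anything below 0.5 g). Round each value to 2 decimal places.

Target volume = 737 mL = 0.737 L.
calcium chloride dihydrate: 0.034 g per 100 mL × 737 mL ÷ 100 = 0.25058 g = 250.58 mg
pyridoxine hydrochloride: 11.6 mg/L × 0.737 L = 8.55 mg
potassium chloride: 0.288% w/v = 2.88 g/L → 2.88 × 0.737 L = 2.12 g
Tricine: 13.9 g/L × 0.737 L = 10.24 g
xylose: 2.73 g per 100 mL × 737 mL ÷ 100 = 20.12 g
sodium bicarbonate: 0.295 g per 100 mL × 737 mL ÷ 100 = 2.17 g
disodium phosphate: 6.88 g/L × 0.737 L = 5.07 g

calcium chloride dihydrate 250.58 mg; pyridoxine hydrochloride 8.55 mg; potassium chloride 2.12 g; Tricine 10.24 g; xylose 20.12 g; sodium bicarbonate 2.17 g; disodium phosphate 5.07 g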